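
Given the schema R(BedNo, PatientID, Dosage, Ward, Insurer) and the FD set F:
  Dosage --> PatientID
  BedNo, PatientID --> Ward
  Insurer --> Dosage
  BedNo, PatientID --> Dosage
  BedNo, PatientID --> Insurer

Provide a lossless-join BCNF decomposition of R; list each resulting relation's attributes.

{BedNo, Insurer, Ward}; {Dosage, Insurer}; {Dosage, PatientID}

Candidate keys of the original relation: {BedNo, Dosage}, {BedNo, Insurer}, {BedNo, PatientID}.
Within {BedNo, Dosage, Insurer, PatientID, Ward}: {Dosage}⁺ ∩ {BedNo, Dosage, Insurer, PatientID, Ward} = {Dosage, PatientID}, not the whole set, so Dosage --> PatientID violates BCNF; decompose into {Dosage, PatientID} and {BedNo, Dosage, Insurer, Ward}.
{Dosage, PatientID} has no BCNF violation.
Within {BedNo, Dosage, Insurer, Ward}: {Insurer}⁺ ∩ {BedNo, Dosage, Insurer, Ward} = {Dosage, Insurer}, not the whole set, so Insurer --> Dosage violates BCNF; decompose into {Dosage, Insurer} and {BedNo, Insurer, Ward}.
{Dosage, Insurer} has no BCNF violation.
{BedNo, Insurer, Ward} has no BCNF violation.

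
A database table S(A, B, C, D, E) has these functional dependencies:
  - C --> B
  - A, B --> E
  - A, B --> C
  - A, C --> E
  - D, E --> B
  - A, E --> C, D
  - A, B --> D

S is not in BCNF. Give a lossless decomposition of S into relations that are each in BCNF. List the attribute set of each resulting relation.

{A, C, D, E}; {B, C}

Candidate keys of the original relation: {A, B}, {A, C}, {A, E}.
Within {A, B, C, D, E}: {C}⁺ ∩ {A, B, C, D, E} = {B, C}, not the whole set, so C --> B violates BCNF; decompose into {B, C} and {A, C, D, E}.
{B, C}: every determinant is a superkey — BCNF.
{A, C, D, E}: every determinant is a superkey — BCNF.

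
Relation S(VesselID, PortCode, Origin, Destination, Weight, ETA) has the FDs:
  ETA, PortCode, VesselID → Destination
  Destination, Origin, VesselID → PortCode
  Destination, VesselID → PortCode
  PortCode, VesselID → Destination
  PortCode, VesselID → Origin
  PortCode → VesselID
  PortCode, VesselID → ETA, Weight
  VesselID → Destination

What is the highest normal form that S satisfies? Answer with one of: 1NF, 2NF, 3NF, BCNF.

BCNF

Candidate keys: {PortCode}, {VesselID}. Prime attributes: {PortCode, VesselID}.
The left-hand side of every FD is a superkey, so BCNF is satisfied.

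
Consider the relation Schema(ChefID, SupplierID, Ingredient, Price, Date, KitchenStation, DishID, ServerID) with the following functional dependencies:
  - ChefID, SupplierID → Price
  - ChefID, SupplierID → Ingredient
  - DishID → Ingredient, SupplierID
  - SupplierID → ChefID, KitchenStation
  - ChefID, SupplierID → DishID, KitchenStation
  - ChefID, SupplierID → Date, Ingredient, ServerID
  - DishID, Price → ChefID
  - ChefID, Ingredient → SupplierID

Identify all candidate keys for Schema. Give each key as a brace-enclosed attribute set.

{ChefID, Ingredient}, {DishID}, {SupplierID}

{DishID}⁺ = {ChefID, Date, DishID, Ingredient, KitchenStation, Price, ServerID, SupplierID}, which is every attribute, so {DishID} is a candidate key.
{SupplierID}⁺ = {ChefID, Date, DishID, Ingredient, KitchenStation, Price, ServerID, SupplierID}, which is every attribute, so {SupplierID} is a candidate key.
{ChefID, Ingredient}⁺ = {ChefID, Date, DishID, Ingredient, KitchenStation, Price, ServerID, SupplierID}, which is every attribute, so {ChefID, Ingredient} is a candidate key.
No proper subset of any of these is a key, and no other minimal superkey exists.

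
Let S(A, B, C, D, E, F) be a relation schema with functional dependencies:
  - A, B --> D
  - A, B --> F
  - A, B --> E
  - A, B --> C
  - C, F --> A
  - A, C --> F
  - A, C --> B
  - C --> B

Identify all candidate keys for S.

{A, B}, {A, C}, {C, F}

Closure of {A, B} is {A, B, C, D, E, F}, the whole schema; {A, B} is a candidate key.
Closure of {A, C} is {A, B, C, D, E, F}, the whole schema; {A, C} is a candidate key.
Closure of {C, F} is {A, B, C, D, E, F}, the whole schema; {C, F} is a candidate key.
These are minimal and exhaustive — every other superkey contains one of them.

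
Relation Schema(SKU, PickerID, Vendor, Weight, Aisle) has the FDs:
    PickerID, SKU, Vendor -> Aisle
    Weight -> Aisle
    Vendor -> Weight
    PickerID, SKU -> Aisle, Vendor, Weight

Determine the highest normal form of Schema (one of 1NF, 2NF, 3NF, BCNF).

2NF

Candidate key: {PickerID, SKU}. Prime attributes: {PickerID, SKU}.
Weight -> Aisle: {Weight}⁺ = {Aisle, Weight}, which is not all of the attributes, so the left side is not a superkey — BCNF is violated.
Because {Aisle} is non-prime and the left side of Weight -> Aisle is not a superkey, the relation is not in 3NF.
No non-prime attribute depends on a proper subset of any candidate key, so 2NF holds.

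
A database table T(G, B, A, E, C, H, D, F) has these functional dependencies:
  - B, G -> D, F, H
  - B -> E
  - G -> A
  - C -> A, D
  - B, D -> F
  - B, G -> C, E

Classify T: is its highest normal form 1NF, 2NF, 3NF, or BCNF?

1NF

Candidate key: {B, G}. Prime attributes: {B, G}.
B -> E breaks BCNF: {B}⁺ = {B, E}, so {B} is not a superkey.
B -> E has non-prime {E} on the right and a non-superkey on the left, so 3NF fails.
{B} is a proper subset of the key {B, G}, and {B}⁺ contains the non-prime attribute {E} — a partial dependency, so 2NF is violated.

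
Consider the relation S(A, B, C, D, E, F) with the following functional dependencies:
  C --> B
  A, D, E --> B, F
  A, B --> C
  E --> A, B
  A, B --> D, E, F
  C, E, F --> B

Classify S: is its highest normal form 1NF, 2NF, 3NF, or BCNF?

3NF

Candidate keys: {A, B}, {A, C}, {E}. Prime attributes: {A, B, C, E}.
C --> B: {C}⁺ = {B, C}, which is not all of the attributes, so the left side is not a superkey — BCNF is violated.
Since {B} ⊆ prime attributes and every other non-superkey FD also has a prime right side, the schema is in 3NF.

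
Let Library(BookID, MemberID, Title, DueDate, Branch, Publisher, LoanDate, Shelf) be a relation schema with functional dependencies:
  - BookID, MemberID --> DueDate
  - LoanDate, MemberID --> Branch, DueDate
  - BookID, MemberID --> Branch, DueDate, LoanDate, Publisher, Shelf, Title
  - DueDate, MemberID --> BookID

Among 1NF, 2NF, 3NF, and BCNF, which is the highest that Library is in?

Candidate keys: {BookID, MemberID}, {DueDate, MemberID}, {LoanDate, MemberID}. Prime attributes: {BookID, DueDate, LoanDate, MemberID}.
The left-hand side of every FD is a superkey, so BCNF is satisfied.

BCNF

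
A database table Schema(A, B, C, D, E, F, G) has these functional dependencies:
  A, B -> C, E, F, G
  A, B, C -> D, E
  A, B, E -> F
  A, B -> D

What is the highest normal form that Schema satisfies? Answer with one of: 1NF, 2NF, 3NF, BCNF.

BCNF

Candidate key: {A, B}. Prime attributes: {A, B}.
Each dependency's left side is a superkey — BCNF holds.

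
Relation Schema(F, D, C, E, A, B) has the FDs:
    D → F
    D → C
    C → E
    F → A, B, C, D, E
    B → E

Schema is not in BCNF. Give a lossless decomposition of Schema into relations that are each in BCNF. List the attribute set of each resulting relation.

{A, B, C, D, F}; {C, E}

Candidate keys of the original relation: {D}, {F}.
Within {A, B, C, D, E, F}: {C}⁺ ∩ {A, B, C, D, E, F} = {C, E}, not the whole set, so C → E violates BCNF; decompose into {C, E} and {A, B, C, D, F}.
{C, E} has no BCNF violation.
{A, B, C, D, F} has no BCNF violation.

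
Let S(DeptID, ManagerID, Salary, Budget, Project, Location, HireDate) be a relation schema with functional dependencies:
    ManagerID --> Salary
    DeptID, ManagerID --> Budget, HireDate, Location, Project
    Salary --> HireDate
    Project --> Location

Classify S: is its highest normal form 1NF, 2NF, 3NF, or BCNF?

Candidate key: {DeptID, ManagerID}. Prime attributes: {DeptID, ManagerID}.
ManagerID --> Salary: {ManagerID}⁺ = {HireDate, ManagerID, Salary}, which is not all of the attributes, so the left side is not a superkey — BCNF is violated.
ManagerID --> Salary has non-prime {Salary} on the right and a non-superkey on the left, so 3NF fails.
Since {ManagerID} ⊂ {DeptID, ManagerID} and {ManagerID}⁺ ⊇ {HireDate, Salary} with {HireDate, Salary} non-prime, there is a partial dependency; 2NF fails.

1NF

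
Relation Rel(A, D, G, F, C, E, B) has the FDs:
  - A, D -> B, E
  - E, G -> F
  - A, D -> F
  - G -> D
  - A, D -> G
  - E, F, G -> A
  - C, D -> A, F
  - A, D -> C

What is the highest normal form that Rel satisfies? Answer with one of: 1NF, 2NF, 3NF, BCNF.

3NF

Candidate keys: {A, D}, {A, G}, {C, D}, {C, G}, {E, G}. Prime attributes: {A, C, D, E, G}.
G -> D breaks BCNF: {G}⁺ = {D, G}, so {G} is not a superkey.
Its right-hand attributes {D} are all prime, as are those of every other non-superkey FD — the relation is in 3NF.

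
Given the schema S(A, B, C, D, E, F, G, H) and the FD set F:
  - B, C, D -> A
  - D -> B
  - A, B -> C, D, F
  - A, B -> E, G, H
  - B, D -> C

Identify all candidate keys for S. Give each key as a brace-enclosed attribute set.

{D} is a candidate key since {D}⁺ = {A, B, C, D, E, F, G, H} covers every attribute.
{A, B} is a candidate key since {A, B}⁺ = {A, B, C, D, E, F, G, H} covers every attribute.
Any other superkey properly contains one of these, so there are no further candidate keys.

{A, B}, {D}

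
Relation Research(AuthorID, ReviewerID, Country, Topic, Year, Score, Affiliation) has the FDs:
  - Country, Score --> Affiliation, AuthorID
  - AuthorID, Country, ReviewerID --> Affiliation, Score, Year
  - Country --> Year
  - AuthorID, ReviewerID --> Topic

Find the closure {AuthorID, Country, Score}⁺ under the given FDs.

Start with {AuthorID, Country, Score}.
Country, Score --> Affiliation, AuthorID applies; add {Affiliation} → now {Affiliation, AuthorID, Country, Score}.
Country --> Year applies; add {Year} → now {Affiliation, AuthorID, Country, Score, Year}.
No further FD applies.

{Affiliation, AuthorID, Country, Score, Year}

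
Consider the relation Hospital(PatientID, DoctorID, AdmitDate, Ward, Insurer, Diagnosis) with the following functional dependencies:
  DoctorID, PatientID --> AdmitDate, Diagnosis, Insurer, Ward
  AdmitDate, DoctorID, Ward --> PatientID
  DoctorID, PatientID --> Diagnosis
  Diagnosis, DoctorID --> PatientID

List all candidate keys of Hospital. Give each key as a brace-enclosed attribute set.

Attributes never on any right-hand side: {DoctorID} — every candidate key must contain it.
{Diagnosis, DoctorID}⁺ = {AdmitDate, Diagnosis, DoctorID, Insurer, PatientID, Ward} — all of the relation — so {Diagnosis, DoctorID} is a candidate key.
{DoctorID, PatientID}⁺ = {AdmitDate, Diagnosis, DoctorID, Insurer, PatientID, Ward} — all of the relation — so {DoctorID, PatientID} is a candidate key.
{AdmitDate, DoctorID, Ward}⁺ = {AdmitDate, Diagnosis, DoctorID, Insurer, PatientID, Ward} — all of the relation — so {AdmitDate, DoctorID, Ward} is a candidate key.
These are minimal and exhaustive — every other superkey contains one of them.

{AdmitDate, DoctorID, Ward}, {Diagnosis, DoctorID}, {DoctorID, PatientID}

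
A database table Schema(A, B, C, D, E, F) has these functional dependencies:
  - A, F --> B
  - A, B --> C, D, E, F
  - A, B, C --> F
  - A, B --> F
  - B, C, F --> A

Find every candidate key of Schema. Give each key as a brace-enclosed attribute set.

{A, B}, {A, F}, {B, C, F}

{A, B} is a candidate key since {A, B}⁺ = {A, B, C, D, E, F} covers every attribute.
{A, F} is a candidate key since {A, F}⁺ = {A, B, C, D, E, F} covers every attribute.
{B, C, F} is a candidate key since {B, C, F}⁺ = {A, B, C, D, E, F} covers every attribute.
Any other superkey properly contains one of these, so there are no further candidate keys.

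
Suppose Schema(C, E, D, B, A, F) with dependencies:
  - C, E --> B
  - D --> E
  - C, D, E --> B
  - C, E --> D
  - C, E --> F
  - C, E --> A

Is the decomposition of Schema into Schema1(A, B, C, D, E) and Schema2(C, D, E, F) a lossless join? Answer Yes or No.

Yes

Schema1 ∩ Schema2 = {C, D, E}; its closure under F is {A, B, C, D, E, F}.
Since Schema1 ⊆ {A, B, C, D, E, F}, the intersection is a superkey of Schema1; the decomposition is lossless.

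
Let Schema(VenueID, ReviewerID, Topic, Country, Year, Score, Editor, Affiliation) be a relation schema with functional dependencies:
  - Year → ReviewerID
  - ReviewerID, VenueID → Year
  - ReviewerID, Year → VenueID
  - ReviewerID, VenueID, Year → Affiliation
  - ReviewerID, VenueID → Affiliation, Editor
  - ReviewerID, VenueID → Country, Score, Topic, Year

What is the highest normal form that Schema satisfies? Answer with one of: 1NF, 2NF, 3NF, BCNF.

Candidate keys: {ReviewerID, VenueID}, {Year}. Prime attributes: {ReviewerID, VenueID, Year}.
The left-hand side of every FD is a superkey, so BCNF is satisfied.

BCNF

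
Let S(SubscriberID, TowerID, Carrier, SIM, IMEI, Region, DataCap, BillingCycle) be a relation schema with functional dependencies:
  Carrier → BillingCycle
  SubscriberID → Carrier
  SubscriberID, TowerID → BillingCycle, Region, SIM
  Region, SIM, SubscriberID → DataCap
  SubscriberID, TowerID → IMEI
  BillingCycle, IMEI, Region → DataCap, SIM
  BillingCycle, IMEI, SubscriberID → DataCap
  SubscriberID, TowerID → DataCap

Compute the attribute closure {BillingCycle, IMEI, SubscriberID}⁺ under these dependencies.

{BillingCycle, Carrier, DataCap, IMEI, SubscriberID}

Start with {BillingCycle, IMEI, SubscriberID}.
SubscriberID → Carrier applies; add {Carrier} → now {BillingCycle, Carrier, IMEI, SubscriberID}.
BillingCycle, IMEI, SubscriberID → DataCap applies; add {DataCap} → now {BillingCycle, Carrier, DataCap, IMEI, SubscriberID}.
No further FD applies.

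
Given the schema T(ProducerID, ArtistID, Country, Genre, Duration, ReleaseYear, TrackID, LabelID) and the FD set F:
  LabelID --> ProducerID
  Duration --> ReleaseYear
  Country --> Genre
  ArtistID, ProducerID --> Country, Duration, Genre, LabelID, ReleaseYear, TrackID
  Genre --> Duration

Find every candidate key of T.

No FD produces {ArtistID}, so it must be in every candidate key.
{ArtistID, LabelID} is a candidate key since {ArtistID, LabelID}⁺ = {ArtistID, Country, Duration, Genre, LabelID, ProducerID, ReleaseYear, TrackID} covers every attribute.
{ArtistID, ProducerID} is a candidate key since {ArtistID, ProducerID}⁺ = {ArtistID, Country, Duration, Genre, LabelID, ProducerID, ReleaseYear, TrackID} covers every attribute.
No proper subset of any of these is a key, and no other minimal superkey exists.

{ArtistID, LabelID}, {ArtistID, ProducerID}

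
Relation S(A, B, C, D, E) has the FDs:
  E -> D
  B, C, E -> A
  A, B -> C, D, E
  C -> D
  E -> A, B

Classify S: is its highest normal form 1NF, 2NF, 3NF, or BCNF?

2NF

Candidate keys: {A, B}, {E}. Prime attributes: {A, B, E}.
C -> D: {C}⁺ = {C, D}, which is not all of the attributes, so the left side is not a superkey — BCNF is violated.
Because {D} is non-prime and the left side of C -> D is not a superkey, the relation is not in 3NF.
No non-prime attribute depends on a proper subset of any candidate key, so 2NF holds.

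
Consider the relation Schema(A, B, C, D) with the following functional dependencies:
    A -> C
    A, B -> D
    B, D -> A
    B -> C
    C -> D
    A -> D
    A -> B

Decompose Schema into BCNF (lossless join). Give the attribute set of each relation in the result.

{A, B, C}; {C, D}

Candidate keys of the original relation: {A}, {B}.
In {A, B, C, D}, {C} is not a superkey ({C}⁺ restricted to this set is {C, D}), so split on C -> D into {C, D} and {A, B, C}.
{C, D}: every determinant is a superkey — BCNF.
{A, B, C}: every determinant is a superkey — BCNF.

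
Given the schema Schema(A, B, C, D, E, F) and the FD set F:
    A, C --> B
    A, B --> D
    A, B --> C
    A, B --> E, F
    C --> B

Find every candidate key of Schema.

{A, B}, {A, C}

No FD produces {A}, so it must be in every candidate key.
{A, B}⁺ = {A, B, C, D, E, F}, which is every attribute, so {A, B} is a candidate key.
{A, C}⁺ = {A, B, C, D, E, F}, which is every attribute, so {A, C} is a candidate key.
No proper subset of any of these is a key, and no other minimal superkey exists.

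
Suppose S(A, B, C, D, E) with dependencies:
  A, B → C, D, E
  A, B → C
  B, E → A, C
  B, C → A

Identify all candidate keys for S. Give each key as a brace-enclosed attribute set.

{A, B}, {B, C}, {B, E}

{B} never appears on the right of any FD, so every key must include it.
{A, B}⁺ = {A, B, C, D, E} — all of the relation — so {A, B} is a candidate key.
{B, C}⁺ = {A, B, C, D, E} — all of the relation — so {B, C} is a candidate key.
{B, E}⁺ = {A, B, C, D, E} — all of the relation — so {B, E} is a candidate key.
These are minimal and exhaustive — every other superkey contains one of them.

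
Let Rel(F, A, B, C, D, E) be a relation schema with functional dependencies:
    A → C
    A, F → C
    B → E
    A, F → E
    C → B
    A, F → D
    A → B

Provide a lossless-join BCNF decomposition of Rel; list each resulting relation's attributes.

Candidate key of the original relation: {A, F}.
{A, B, C, D, E, F}: {A} determines {A, B, C, E} here but is not a superkey — split on A → B, C, E, giving {A, B, C, E} and {A, D, F}.
{A, B, C, E}: {B} determines {B, E} here but is not a superkey — split on B → E, giving {B, E} and {A, B, C}.
{B, E} has no BCNF violation.
{A, B, C}: {C} determines {B, C} here but is not a superkey — split on C → B, giving {B, C} and {A, C}.
{B, C} has no BCNF violation.
{A, C} has no BCNF violation.
{A, D, F} has no BCNF violation.

{A, C}; {A, D, F}; {B, C}; {B, E}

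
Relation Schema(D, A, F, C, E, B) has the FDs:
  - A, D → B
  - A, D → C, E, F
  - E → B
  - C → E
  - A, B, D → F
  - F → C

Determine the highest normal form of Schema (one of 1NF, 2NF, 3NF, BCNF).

Candidate key: {A, D}. Prime attributes: {A, D}.
E → B: {E}⁺ = {B, E}, which is not all of the attributes, so the left side is not a superkey — BCNF is violated.
Because {B} is non-prime and the left side of E → B is not a superkey, the relation is not in 3NF.
No non-prime attribute depends on a proper subset of any candidate key, so 2NF holds.

2NF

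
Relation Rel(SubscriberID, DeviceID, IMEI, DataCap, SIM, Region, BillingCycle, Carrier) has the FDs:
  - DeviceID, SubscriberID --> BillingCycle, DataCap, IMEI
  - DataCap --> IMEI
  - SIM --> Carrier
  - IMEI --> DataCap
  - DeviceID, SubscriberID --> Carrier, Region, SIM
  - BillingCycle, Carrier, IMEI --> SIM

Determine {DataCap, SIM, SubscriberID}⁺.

Start with {DataCap, SIM, SubscriberID}.
DataCap --> IMEI applies; add {IMEI} → now {DataCap, IMEI, SIM, SubscriberID}.
SIM --> Carrier applies; add {Carrier} → now {Carrier, DataCap, IMEI, SIM, SubscriberID}.
No further FD applies.

{Carrier, DataCap, IMEI, SIM, SubscriberID}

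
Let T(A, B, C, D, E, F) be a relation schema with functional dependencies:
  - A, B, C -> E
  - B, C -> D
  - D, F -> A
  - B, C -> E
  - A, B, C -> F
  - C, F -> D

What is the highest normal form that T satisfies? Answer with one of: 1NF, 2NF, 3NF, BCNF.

Candidate keys: {A, B, C}, {B, C, F}. Prime attributes: {A, B, C, F}.
For B, C -> D we have {B, C}⁺ = {B, C, D, E}; {B, C} is not a superkey, so BCNF fails.
B, C -> D has non-prime {D} on the right and a non-superkey on the left, so 3NF fails.
The proper key subset {B, C} of {A, B, C} determines non-prime {D, E}, so the relation is not even in 2NF.

1NF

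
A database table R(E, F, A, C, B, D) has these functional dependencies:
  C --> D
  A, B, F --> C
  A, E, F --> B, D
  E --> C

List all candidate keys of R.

{A, E, F}

No FD produces {A, E, F}, so they must be in every candidate key.
Closure of {A, E, F} is {A, B, C, D, E, F}, the whole schema; {A, E, F} is a candidate key.
Every other attribute set either contains this one or has a smaller closure.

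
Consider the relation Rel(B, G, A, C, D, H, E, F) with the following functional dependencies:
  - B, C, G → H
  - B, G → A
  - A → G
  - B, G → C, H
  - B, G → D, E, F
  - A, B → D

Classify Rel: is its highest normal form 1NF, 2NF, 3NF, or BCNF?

3NF

Candidate keys: {A, B}, {B, G}. Prime attributes: {A, B, G}.
For A → G we have {A}⁺ = {A, G}; {A} is not a superkey, so BCNF fails.
But every attribute on its right side ({G}) is prime, and the same holds for every other non-superkey FD, so 3NF still holds.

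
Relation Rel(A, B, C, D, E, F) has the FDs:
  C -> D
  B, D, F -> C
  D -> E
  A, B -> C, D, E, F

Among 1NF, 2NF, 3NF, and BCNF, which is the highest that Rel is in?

2NF

Candidate key: {A, B}. Prime attributes: {A, B}.
For C -> D we have {C}⁺ = {C, D, E}; {C} is not a superkey, so BCNF fails.
Because {D} is non-prime and the left side of C -> D is not a superkey, the relation is not in 3NF.
Checking every proper subset of each key, none determines a non-prime attribute — 2NF is satisfied.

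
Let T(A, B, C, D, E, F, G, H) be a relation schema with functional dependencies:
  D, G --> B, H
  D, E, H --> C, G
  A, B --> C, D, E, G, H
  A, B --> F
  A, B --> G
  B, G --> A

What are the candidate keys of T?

{A, B}, {B, G}, {D, E, H}, {D, G}

{A, B}⁺ = {A, B, C, D, E, F, G, H}, which is every attribute, so {A, B} is a candidate key.
{B, G}⁺ = {A, B, C, D, E, F, G, H}, which is every attribute, so {B, G} is a candidate key.
{D, G}⁺ = {A, B, C, D, E, F, G, H}, which is every attribute, so {D, G} is a candidate key.
{D, E, H}⁺ = {A, B, C, D, E, F, G, H}, which is every attribute, so {D, E, H} is a candidate key.
Any other superkey properly contains one of these, so there are no further candidate keys.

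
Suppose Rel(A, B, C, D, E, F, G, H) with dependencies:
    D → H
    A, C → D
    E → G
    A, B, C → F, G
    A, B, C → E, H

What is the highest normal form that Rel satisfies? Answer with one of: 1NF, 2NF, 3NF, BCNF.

1NF

Candidate key: {A, B, C}. Prime attributes: {A, B, C}.
D → H: {D}⁺ = {D, H}, which is not all of the attributes, so the left side is not a superkey — BCNF is violated.
D → H determines the non-prime attribute {H} from a non-superkey — 3NF is violated.
The proper key subset {A, C} of {A, B, C} determines non-prime {D, H}, so the relation is not even in 2NF.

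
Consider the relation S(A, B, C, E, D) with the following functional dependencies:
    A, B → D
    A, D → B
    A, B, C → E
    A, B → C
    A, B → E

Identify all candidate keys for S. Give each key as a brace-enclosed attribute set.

{A} never appears on the right of any FD, so every key must include it.
Closure of {A, B} is {A, B, C, D, E}, the whole schema; {A, B} is a candidate key.
Closure of {A, D} is {A, B, C, D, E}, the whole schema; {A, D} is a candidate key.
Any other superkey properly contains one of these, so there are no further candidate keys.

{A, B}, {A, D}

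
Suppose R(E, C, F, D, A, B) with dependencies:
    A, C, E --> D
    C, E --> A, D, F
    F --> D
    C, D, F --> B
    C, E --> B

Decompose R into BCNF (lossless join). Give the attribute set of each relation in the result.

Candidate key of the original relation: {C, E}.
Within {A, B, C, D, E, F}: {F}⁺ ∩ {A, B, C, D, E, F} = {D, F}, not the whole set, so F --> D violates BCNF; decompose into {D, F} and {A, B, C, E, F}.
{D, F} has no BCNF violation.
Within {A, B, C, E, F}: {C, F}⁺ ∩ {A, B, C, E, F} = {B, C, F}, not the whole set, so C, F --> B violates BCNF; decompose into {B, C, F} and {A, C, E, F}.
{B, C, F} has no BCNF violation.
{A, C, E, F} has no BCNF violation.

{A, C, E, F}; {B, C, F}; {D, F}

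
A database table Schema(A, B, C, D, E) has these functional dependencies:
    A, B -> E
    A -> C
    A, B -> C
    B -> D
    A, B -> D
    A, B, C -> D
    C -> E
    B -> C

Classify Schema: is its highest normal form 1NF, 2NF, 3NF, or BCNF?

Candidate key: {A, B}. Prime attributes: {A, B}.
A -> C breaks BCNF: {A}⁺ = {A, C, E}, so {A} is not a superkey.
A -> C determines the non-prime attribute {C} from a non-superkey — 3NF is violated.
{A} is a proper subset of the key {A, B}, and {A}⁺ contains the non-prime attributes {C, E} — a partial dependency, so 2NF is violated.

1NF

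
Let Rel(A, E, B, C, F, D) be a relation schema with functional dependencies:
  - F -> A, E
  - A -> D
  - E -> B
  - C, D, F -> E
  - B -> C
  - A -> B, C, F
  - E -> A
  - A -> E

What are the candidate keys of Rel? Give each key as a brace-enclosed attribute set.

{A}, {E}, {F}

{A} is a candidate key since {A}⁺ = {A, B, C, D, E, F} covers every attribute.
{E} is a candidate key since {E}⁺ = {A, B, C, D, E, F} covers every attribute.
{F} is a candidate key since {F}⁺ = {A, B, C, D, E, F} covers every attribute.
Any other superkey properly contains one of these, so there are no further candidate keys.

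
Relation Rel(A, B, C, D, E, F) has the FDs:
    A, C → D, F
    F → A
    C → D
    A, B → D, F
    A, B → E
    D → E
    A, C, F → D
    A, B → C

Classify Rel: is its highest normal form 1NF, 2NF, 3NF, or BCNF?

2NF

Candidate keys: {A, B}, {B, F}. Prime attributes: {A, B, F}.
A, C → D, F: {A, C}⁺ = {A, C, D, E, F}, which is not all of the attributes, so the left side is not a superkey — BCNF is violated.
A, C → D, F determines the non-prime attribute {D} from a non-superkey — 3NF is violated.
No proper subset of a key has a non-prime attribute in its closure, so there is no partial dependency; 2NF holds.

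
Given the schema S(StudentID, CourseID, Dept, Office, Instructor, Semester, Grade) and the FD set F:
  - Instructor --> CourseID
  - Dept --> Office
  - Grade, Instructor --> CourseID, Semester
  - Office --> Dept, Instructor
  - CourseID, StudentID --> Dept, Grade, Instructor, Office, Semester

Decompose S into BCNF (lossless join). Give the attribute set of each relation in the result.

Candidate keys of the original relation: {CourseID, StudentID}, {Dept, StudentID}, {Instructor, StudentID}, {Office, StudentID}.
Within {CourseID, Dept, Grade, Instructor, Office, Semester, StudentID}: {Instructor}⁺ ∩ {CourseID, Dept, Grade, Instructor, Office, Semester, StudentID} = {CourseID, Instructor}, not the whole set, so Instructor --> CourseID violates BCNF; decompose into {CourseID, Instructor} and {Dept, Grade, Instructor, Office, Semester, StudentID}.
{CourseID, Instructor}: every determinant is a superkey — BCNF.
Within {Dept, Grade, Instructor, Office, Semester, StudentID}: {Dept}⁺ ∩ {Dept, Grade, Instructor, Office, Semester, StudentID} = {Dept, Instructor, Office}, not the whole set, so Dept --> Instructor, Office violates BCNF; decompose into {Dept, Instructor, Office} and {Dept, Grade, Semester, StudentID}.
{Dept, Instructor, Office}: every determinant is a superkey — BCNF.
Within {Dept, Grade, Semester, StudentID}: {Dept, Grade}⁺ ∩ {Dept, Grade, Semester, StudentID} = {Dept, Grade, Semester}, not the whole set, so Dept, Grade --> Semester violates BCNF; decompose into {Dept, Grade, Semester} and {Dept, Grade, StudentID}.
{Dept, Grade, Semester}: every determinant is a superkey — BCNF.
{Dept, Grade, StudentID}: every determinant is a superkey — BCNF.

{CourseID, Instructor}; {Dept, Grade, Semester}; {Dept, Grade, StudentID}; {Dept, Instructor, Office}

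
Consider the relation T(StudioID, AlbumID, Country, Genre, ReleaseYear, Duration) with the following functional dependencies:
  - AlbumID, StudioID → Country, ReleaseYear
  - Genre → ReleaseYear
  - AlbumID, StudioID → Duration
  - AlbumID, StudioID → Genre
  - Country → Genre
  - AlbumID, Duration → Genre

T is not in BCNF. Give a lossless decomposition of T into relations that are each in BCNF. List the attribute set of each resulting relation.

{AlbumID, Country, Duration, StudioID}; {Country, Genre}; {Genre, ReleaseYear}

Candidate key of the original relation: {AlbumID, StudioID}.
In {AlbumID, Country, Duration, Genre, ReleaseYear, StudioID}, {Genre} is not a superkey ({Genre}⁺ restricted to this set is {Genre, ReleaseYear}), so split on Genre → ReleaseYear into {Genre, ReleaseYear} and {AlbumID, Country, Duration, Genre, StudioID}.
{Genre, ReleaseYear}: every determinant is a superkey — BCNF.
In {AlbumID, Country, Duration, Genre, StudioID}, {Country} is not a superkey ({Country}⁺ restricted to this set is {Country, Genre}), so split on Country → Genre into {Country, Genre} and {AlbumID, Country, Duration, StudioID}.
{Country, Genre}: every determinant is a superkey — BCNF.
{AlbumID, Country, Duration, StudioID}: every determinant is a superkey — BCNF.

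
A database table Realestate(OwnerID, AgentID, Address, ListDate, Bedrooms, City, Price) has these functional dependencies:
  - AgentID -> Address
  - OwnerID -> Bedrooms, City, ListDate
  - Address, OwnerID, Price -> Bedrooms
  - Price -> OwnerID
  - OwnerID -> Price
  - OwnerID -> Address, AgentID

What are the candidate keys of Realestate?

Closure of {OwnerID} is {Address, AgentID, Bedrooms, City, ListDate, OwnerID, Price}, the whole schema; {OwnerID} is a candidate key.
Closure of {Price} is {Address, AgentID, Bedrooms, City, ListDate, OwnerID, Price}, the whole schema; {Price} is a candidate key.
These are minimal and exhaustive — every other superkey contains one of them.

{OwnerID}, {Price}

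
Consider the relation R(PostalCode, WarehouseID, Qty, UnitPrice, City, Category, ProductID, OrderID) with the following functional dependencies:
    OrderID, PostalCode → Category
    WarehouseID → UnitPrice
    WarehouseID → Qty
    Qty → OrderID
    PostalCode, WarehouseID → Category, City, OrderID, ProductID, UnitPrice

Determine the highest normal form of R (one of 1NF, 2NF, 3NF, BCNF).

1NF

Candidate key: {PostalCode, WarehouseID}. Prime attributes: {PostalCode, WarehouseID}.
OrderID, PostalCode → Category: {OrderID, PostalCode}⁺ = {Category, OrderID, PostalCode}, which is not all of the attributes, so the left side is not a superkey — BCNF is violated.
OrderID, PostalCode → Category determines the non-prime attribute {Category} from a non-superkey — 3NF is violated.
Since {WarehouseID} ⊂ {PostalCode, WarehouseID} and {WarehouseID}⁺ ⊇ {OrderID, Qty, UnitPrice} with {OrderID, Qty, UnitPrice} non-prime, there is a partial dependency; 2NF fails.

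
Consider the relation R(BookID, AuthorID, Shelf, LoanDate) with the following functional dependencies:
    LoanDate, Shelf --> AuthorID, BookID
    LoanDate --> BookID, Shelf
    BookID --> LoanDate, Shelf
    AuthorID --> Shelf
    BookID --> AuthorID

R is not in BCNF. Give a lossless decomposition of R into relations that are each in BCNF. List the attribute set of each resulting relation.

{AuthorID, BookID, LoanDate}; {AuthorID, Shelf}

Candidate keys of the original relation: {BookID}, {LoanDate}.
Within {AuthorID, BookID, LoanDate, Shelf}: {AuthorID}⁺ ∩ {AuthorID, BookID, LoanDate, Shelf} = {AuthorID, Shelf}, not the whole set, so AuthorID --> Shelf violates BCNF; decompose into {AuthorID, Shelf} and {AuthorID, BookID, LoanDate}.
{AuthorID, Shelf} has no BCNF violation.
{AuthorID, BookID, LoanDate} has no BCNF violation.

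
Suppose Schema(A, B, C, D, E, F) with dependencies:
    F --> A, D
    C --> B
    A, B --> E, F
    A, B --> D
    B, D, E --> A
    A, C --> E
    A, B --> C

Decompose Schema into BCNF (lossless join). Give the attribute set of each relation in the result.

Candidate keys of the original relation: {A, B}, {A, C}, {B, D, E}, {B, F}, {C, D, E}, {C, F}.
Within {A, B, C, D, E, F}: {F}⁺ ∩ {A, B, C, D, E, F} = {A, D, F}, not the whole set, so F --> A, D violates BCNF; decompose into {A, D, F} and {B, C, E, F}.
{A, D, F} has no BCNF violation.
Within {B, C, E, F}: {C}⁺ ∩ {B, C, E, F} = {B, C}, not the whole set, so C --> B violates BCNF; decompose into {B, C} and {C, E, F}.
{B, C} has no BCNF violation.
{C, E, F} has no BCNF violation.

{A, D, F}; {B, C}; {C, E, F}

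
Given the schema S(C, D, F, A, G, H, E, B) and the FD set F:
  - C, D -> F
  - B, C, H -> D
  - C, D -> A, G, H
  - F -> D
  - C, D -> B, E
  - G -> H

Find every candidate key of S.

No FD produces {C}, so it must be in every candidate key.
Closure of {C, D} is {A, B, C, D, E, F, G, H}, the whole schema; {C, D} is a candidate key.
Closure of {C, F} is {A, B, C, D, E, F, G, H}, the whole schema; {C, F} is a candidate key.
Closure of {B, C, G} is {A, B, C, D, E, F, G, H}, the whole schema; {B, C, G} is a candidate key.
Closure of {B, C, H} is {A, B, C, D, E, F, G, H}, the whole schema; {B, C, H} is a candidate key.
These are minimal and exhaustive — every other superkey contains one of them.

{B, C, G}, {B, C, H}, {C, D}, {C, F}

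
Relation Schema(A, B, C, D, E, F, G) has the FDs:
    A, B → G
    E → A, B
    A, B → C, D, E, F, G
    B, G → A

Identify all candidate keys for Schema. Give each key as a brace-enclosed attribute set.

{A, B}, {B, G}, {E}

Closure of {E} is {A, B, C, D, E, F, G}, the whole schema; {E} is a candidate key.
Closure of {A, B} is {A, B, C, D, E, F, G}, the whole schema; {A, B} is a candidate key.
Closure of {B, G} is {A, B, C, D, E, F, G}, the whole schema; {B, G} is a candidate key.
These are minimal and exhaustive — every other superkey contains one of them.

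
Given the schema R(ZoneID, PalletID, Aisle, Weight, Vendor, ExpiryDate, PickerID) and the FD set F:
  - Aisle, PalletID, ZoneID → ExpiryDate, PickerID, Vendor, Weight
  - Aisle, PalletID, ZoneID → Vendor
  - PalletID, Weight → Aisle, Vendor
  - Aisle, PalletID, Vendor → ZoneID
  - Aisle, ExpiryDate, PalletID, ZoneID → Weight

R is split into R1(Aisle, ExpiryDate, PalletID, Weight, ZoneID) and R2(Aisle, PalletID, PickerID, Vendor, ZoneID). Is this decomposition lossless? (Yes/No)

Common attributes: {Aisle, PalletID, ZoneID}; their closure is {Aisle, ExpiryDate, PalletID, PickerID, Vendor, Weight, ZoneID}.
R1 is contained in that closure, so R1 ∩ R2 → R1 holds and the join is lossless.

Yes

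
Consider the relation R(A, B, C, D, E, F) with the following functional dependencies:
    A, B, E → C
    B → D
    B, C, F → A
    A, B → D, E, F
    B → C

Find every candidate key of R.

{A, B}, {B, F}

{B} never appears on the right of any FD, so every key must include it.
{A, B} is a candidate key since {A, B}⁺ = {A, B, C, D, E, F} covers every attribute.
{B, F} is a candidate key since {B, F}⁺ = {A, B, C, D, E, F} covers every attribute.
No proper subset of any of these is a key, and no other minimal superkey exists.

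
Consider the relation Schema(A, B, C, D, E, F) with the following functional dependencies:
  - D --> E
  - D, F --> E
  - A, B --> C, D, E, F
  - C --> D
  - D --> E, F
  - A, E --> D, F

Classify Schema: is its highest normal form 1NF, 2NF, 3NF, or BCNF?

2NF

Candidate key: {A, B}. Prime attributes: {A, B}.
For D --> E we have {D}⁺ = {D, E, F}; {D} is not a superkey, so BCNF fails.
D --> E has non-prime {E} on the right and a non-superkey on the left, so 3NF fails.
Checking every proper subset of each key, none determines a non-prime attribute — 2NF is satisfied.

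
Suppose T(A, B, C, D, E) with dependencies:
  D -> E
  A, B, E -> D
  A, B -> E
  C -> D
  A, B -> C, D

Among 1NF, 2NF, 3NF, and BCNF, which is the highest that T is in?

Candidate key: {A, B}. Prime attributes: {A, B}.
D -> E: {D}⁺ = {D, E}, which is not all of the attributes, so the left side is not a superkey — BCNF is violated.
D -> E has non-prime {E} on the right and a non-superkey on the left, so 3NF fails.
No proper subset of a key has a non-prime attribute in its closure, so there is no partial dependency; 2NF holds.

2NF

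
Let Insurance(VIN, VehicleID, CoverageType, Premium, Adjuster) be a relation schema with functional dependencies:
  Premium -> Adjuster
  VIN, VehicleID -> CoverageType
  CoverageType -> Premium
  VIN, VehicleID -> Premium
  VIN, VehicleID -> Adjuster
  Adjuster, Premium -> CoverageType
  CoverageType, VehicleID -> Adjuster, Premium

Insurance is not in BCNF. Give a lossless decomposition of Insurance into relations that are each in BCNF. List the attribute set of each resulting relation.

{Adjuster, CoverageType, Premium}; {Premium, VIN, VehicleID}

Candidate key of the original relation: {VIN, VehicleID}.
{Adjuster, CoverageType, Premium, VIN, VehicleID}: {Premium} determines {Adjuster, CoverageType, Premium} here but is not a superkey — split on Premium -> Adjuster, CoverageType, giving {Adjuster, CoverageType, Premium} and {Premium, VIN, VehicleID}.
{Adjuster, CoverageType, Premium} has no BCNF violation.
{Premium, VIN, VehicleID} has no BCNF violation.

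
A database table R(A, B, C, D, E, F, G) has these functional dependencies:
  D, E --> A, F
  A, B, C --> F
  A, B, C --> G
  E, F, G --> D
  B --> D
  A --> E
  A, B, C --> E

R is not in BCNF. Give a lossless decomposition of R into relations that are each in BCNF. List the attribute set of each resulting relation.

Candidate keys of the original relation: {A, B, C}, {B, C, E}.
{A, B, C, D, E, F, G}: {D, E} determines {A, D, E, F} here but is not a superkey — split on D, E --> A, F, giving {A, D, E, F} and {B, C, D, E, G}.
{A, D, E, F}: {A} determines {A, E} here but is not a superkey — split on A --> E, giving {A, E} and {A, D, F}.
{A, E} has no BCNF violation.
{A, D, F} has no BCNF violation.
{B, C, D, E, G}: {B} determines {B, D} here but is not a superkey — split on B --> D, giving {B, D} and {B, C, E, G}.
{B, D} has no BCNF violation.
{B, C, E, G} has no BCNF violation.

{A, D, F}; {A, E}; {B, C, E, G}; {B, D}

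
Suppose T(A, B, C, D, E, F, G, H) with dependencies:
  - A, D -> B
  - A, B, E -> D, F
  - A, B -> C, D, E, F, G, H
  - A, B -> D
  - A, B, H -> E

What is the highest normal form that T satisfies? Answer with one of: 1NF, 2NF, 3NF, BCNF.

Candidate keys: {A, B}, {A, D}. Prime attributes: {A, B, D}.
Each dependency's left side is a superkey — BCNF holds.

BCNF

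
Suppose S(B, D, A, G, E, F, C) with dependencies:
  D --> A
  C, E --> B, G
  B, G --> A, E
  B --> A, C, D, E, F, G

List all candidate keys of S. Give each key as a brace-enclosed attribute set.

{B}⁺ = {A, B, C, D, E, F, G}, which is every attribute, so {B} is a candidate key.
{C, E}⁺ = {A, B, C, D, E, F, G}, which is every attribute, so {C, E} is a candidate key.
These are minimal and exhaustive — every other superkey contains one of them.

{B}, {C, E}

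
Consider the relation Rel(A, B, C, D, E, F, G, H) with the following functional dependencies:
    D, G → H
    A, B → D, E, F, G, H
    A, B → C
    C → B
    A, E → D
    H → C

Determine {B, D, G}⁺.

{B, C, D, G, H}

Start with {B, D, G}.
D, G → H applies; add {H} → now {B, D, G, H}.
H → C applies; add {C} → now {B, C, D, G, H}.
No further FD applies.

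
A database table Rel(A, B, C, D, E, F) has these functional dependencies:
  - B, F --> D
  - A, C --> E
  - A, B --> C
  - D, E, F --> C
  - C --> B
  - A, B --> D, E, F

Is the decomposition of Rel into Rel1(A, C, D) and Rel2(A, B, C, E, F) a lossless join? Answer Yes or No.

Yes

Rel1 ∩ Rel2 = {A, C}; its closure under F is {A, B, C, D, E, F}.
Since Rel1 ⊆ {A, B, C, D, E, F}, the intersection is a superkey of Rel1; the decomposition is lossless.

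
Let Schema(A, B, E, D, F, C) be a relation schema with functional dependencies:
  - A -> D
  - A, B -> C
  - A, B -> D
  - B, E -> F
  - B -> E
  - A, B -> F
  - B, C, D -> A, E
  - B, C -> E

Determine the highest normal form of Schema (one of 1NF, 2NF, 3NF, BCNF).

Candidate keys: {A, B}, {B, C, D}. Prime attributes: {A, B, C, D}.
A -> D: {A}⁺ = {A, D}, which is not all of the attributes, so the left side is not a superkey — BCNF is violated.
Because {F} is non-prime and the left side of B, E -> F is not a superkey, the relation is not in 3NF.
Since {B} ⊂ {A, B} and {B}⁺ ⊇ {E, F} with {E, F} non-prime, there is a partial dependency; 2NF fails.

1NF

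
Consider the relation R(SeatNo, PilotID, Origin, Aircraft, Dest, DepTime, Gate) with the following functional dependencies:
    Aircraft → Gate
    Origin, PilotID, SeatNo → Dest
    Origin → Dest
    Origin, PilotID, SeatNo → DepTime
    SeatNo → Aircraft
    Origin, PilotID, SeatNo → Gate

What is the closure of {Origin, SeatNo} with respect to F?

Start with {Origin, SeatNo}.
Origin → Dest applies; add {Dest} → now {Dest, Origin, SeatNo}.
SeatNo → Aircraft applies; add {Aircraft} → now {Aircraft, Dest, Origin, SeatNo}.
Aircraft → Gate applies; add {Gate} → now {Aircraft, Dest, Gate, Origin, SeatNo}.
No further FD applies.

{Aircraft, Dest, Gate, Origin, SeatNo}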